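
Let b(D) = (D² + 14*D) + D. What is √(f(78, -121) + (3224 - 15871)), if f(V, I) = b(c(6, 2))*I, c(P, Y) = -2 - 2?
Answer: I*√7323 ≈ 85.575*I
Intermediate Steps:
c(P, Y) = -4
b(D) = D² + 15*D
f(V, I) = -44*I (f(V, I) = (-4*(15 - 4))*I = (-4*11)*I = -44*I)
√(f(78, -121) + (3224 - 15871)) = √(-44*(-121) + (3224 - 15871)) = √(5324 - 12647) = √(-7323) = I*√7323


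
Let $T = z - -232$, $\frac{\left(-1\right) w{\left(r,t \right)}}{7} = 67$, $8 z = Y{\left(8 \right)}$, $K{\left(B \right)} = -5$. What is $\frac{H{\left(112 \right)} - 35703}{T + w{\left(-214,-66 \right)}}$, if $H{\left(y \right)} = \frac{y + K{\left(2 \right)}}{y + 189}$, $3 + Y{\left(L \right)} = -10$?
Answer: $\frac{85971968}{574609} \approx 149.62$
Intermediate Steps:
$Y{\left(L \right)} = -13$ ($Y{\left(L \right)} = -3 - 10 = -13$)
$z = - \frac{13}{8}$ ($z = \frac{1}{8} \left(-13\right) = - \frac{13}{8} \approx -1.625$)
$w{\left(r,t \right)} = -469$ ($w{\left(r,t \right)} = \left(-7\right) 67 = -469$)
$H{\left(y \right)} = \frac{-5 + y}{189 + y}$ ($H{\left(y \right)} = \frac{y - 5}{y + 189} = \frac{-5 + y}{189 + y}$)
$T = \frac{1843}{8}$ ($T = - \frac{13}{8} - -232 = - \frac{13}{8} + 232 = \frac{1843}{8} \approx 230.38$)
$\frac{H{\left(112 \right)} - 35703}{T + w{\left(-214,-66 \right)}} = \frac{\frac{-5 + 112}{189 + 112} - 35703}{\frac{1843}{8} - 469} = \frac{\frac{1}{301} \cdot 107 - 35703}{- \frac{1909}{8}} = \left(\frac{1}{301} \cdot 107 - 35703\right) \left(- \frac{8}{1909}\right) = \left(\frac{107}{301} - 35703\right) \left(- \frac{8}{1909}\right) = \left(- \frac{10746496}{301}\right) \left(- \frac{8}{1909}\right) = \frac{85971968}{574609}$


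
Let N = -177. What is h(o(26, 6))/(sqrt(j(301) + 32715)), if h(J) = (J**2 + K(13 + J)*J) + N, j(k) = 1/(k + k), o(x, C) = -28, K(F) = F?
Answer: 1027*sqrt(11856047462)/19694431 ≈ 5.6780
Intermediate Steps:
j(k) = 1/(2*k)
h(J) = -177 + J**2 + J*(13 + J) (h(J) = (J**2 + (13 + J)*J) - 177 = (J**2 + J*(13 + J)) - 177 = -177 + J**2 + J*(13 + J))
h(o(26, 6))/(sqrt(j(301) + 32715)) = (-177 + (-28)**2 - 28*(13 - 28))/(sqrt((1/2)/301 + 32715)) = (-177 + 784 - 28*(-15))/(sqrt((1/2)*(1/301) + 32715)) = (-177 + 784 + 420)/(sqrt(1/602 + 32715)) = 1027/(sqrt(19694431/602)) = 1027/((sqrt(11856047462)/602)) = 1027*(sqrt(11856047462)/19694431) = 1027*sqrt(11856047462)/19694431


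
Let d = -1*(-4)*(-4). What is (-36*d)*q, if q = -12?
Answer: -6912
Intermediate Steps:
d = -16 (d = 4*(-4) = -16)
(-36*d)*q = -36*(-16)*(-12) = 576*(-12) = -6912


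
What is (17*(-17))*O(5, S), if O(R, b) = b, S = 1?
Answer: -289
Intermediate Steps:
(17*(-17))*O(5, S) = (17*(-17))*1 = -289*1 = -289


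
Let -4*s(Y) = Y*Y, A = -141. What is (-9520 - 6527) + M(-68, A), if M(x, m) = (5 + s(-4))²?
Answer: -16046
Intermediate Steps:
s(Y) = -Y²/4 (s(Y) = -Y*Y/4 = -Y²/4)
M(x, m) = 1 (M(x, m) = (5 - ¼*(-4)²)² = (5 - ¼*16)² = (5 - 4)² = 1² = 1)
(-9520 - 6527) + M(-68, A) = (-9520 - 6527) + 1 = -16047 + 1 = -16046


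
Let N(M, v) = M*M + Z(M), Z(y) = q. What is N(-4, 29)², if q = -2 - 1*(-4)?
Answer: 324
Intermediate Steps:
q = 2 (q = -2 + 4 = 2)
Z(y) = 2
N(M, v) = 2 + M² (N(M, v) = M*M + 2 = M² + 2 = 2 + M²)
N(-4, 29)² = (2 + (-4)²)² = (2 + 16)² = 18² = 324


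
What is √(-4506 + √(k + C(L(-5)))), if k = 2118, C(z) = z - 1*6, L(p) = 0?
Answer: √(-4506 + 8*√33) ≈ 66.784*I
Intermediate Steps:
C(z) = -6 + z (C(z) = z - 6 = -6 + z)
√(-4506 + √(k + C(L(-5)))) = √(-4506 + √(2118 + (-6 + 0))) = √(-4506 + √(2118 - 6)) = √(-4506 + √2112) = √(-4506 + 8*√33)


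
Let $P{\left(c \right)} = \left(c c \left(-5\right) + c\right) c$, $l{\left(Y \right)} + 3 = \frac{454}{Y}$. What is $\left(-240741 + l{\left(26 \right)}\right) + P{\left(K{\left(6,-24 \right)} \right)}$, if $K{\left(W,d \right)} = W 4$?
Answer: $- \frac{4020517}{13} \approx -3.0927 \cdot 10^{5}$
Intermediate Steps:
$l{\left(Y \right)} = -3 + \frac{454}{Y}$
$K{\left(W,d \right)} = 4 W$
$P{\left(c \right)} = c \left(c - 5 c^{2}\right)$ ($P{\left(c \right)} = \left(c^{2} \left(-5\right) + c\right) c = \left(- 5 c^{2} + c\right) c = \left(c - 5 c^{2}\right) c = c \left(c - 5 c^{2}\right)$)
$\left(-240741 + l{\left(26 \right)}\right) + P{\left(K{\left(6,-24 \right)} \right)} = \left(-240741 - \left(3 - \frac{454}{26}\right)\right) + \left(4 \cdot 6\right)^{2} \left(1 - 5 \cdot 4 \cdot 6\right) = \left(-240741 + \left(-3 + 454 \cdot \frac{1}{26}\right)\right) + 24^{2} \left(1 - 120\right) = \left(-240741 + \left(-3 + \frac{227}{13}\right)\right) + 576 \left(1 - 120\right) = \left(-240741 + \frac{188}{13}\right) + 576 \left(-119\right) = - \frac{3129445}{13} - 68544 = - \frac{4020517}{13}$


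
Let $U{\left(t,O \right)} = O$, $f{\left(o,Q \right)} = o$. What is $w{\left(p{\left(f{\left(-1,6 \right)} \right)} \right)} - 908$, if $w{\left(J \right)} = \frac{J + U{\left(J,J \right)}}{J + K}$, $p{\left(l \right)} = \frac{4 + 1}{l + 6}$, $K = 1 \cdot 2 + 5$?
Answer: $- \frac{3631}{4} \approx -907.75$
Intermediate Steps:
$K = 7$ ($K = 2 + 5 = 7$)
$p{\left(l \right)} = \frac{5}{6 + l}$
$w{\left(J \right)} = \frac{2 J}{7 + J}$ ($w{\left(J \right)} = \frac{J + J}{J + 7} = \frac{2 J}{7 + J}$)
$w{\left(p{\left(f{\left(-1,6 \right)} \right)} \right)} - 908 = \frac{2 \frac{5}{6 - 1}}{7 + \frac{5}{6 - 1}} - 908 = \frac{2 \cdot \frac{5}{5}}{7 + \frac{5}{5}} - 908 = \frac{2 \cdot 5 \cdot \frac{1}{5}}{7 + 5 \cdot \frac{1}{5}} - 908 = 2 \cdot 1 \frac{1}{7 + 1} - 908 = 2 \cdot 1 \cdot \frac{1}{8} - 908 = \frac{1}{4} - 908 = - \frac{3631}{4}$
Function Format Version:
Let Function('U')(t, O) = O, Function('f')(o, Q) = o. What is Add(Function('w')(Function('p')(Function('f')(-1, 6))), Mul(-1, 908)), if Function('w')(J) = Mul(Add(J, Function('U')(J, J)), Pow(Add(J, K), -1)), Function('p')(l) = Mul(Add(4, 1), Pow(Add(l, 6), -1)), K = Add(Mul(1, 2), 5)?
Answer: Rational(-3631, 4) ≈ -907.75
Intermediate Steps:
K = 7 (K = Add(2, 5) = 7)
Function('p')(l) = Mul(5, Pow(Add(6, l), -1))
Function('w')(J) = Mul(2, J, Pow(Add(7, J), -1)) (Function('w')(J) = Mul(Add(J, J), Pow(Add(J, 7), -1)) = Mul(Mul(2, J), Pow(Add(7, J), -1)) = Mul(2, J, Pow(Add(7, J), -1)))
Add(Function('w')(Function('p')(Function('f')(-1, 6))), Mul(-1, 908)) = Add(Mul(2, Mul(5, Pow(Add(6, -1), -1)), Pow(Add(7, Mul(5, Pow(Add(6, -1), -1))), -1)), Mul(-1, 908)) = Add(Mul(2, Mul(5, Pow(5, -1)), Pow(Add(7, Mul(5, Pow(5, -1))), -1)), -908) = Add(Mul(2, Mul(5, Rational(1, 5)), Pow(Add(7, Mul(5, Rational(1, 5))), -1)), -908) = Add(Mul(2, 1, Pow(Add(7, 1), -1)), -908) = Add(Mul(2, 1, Pow(8, -1)), -908) = Add(Mul(2, 1, Rational(1, 8)), -908) = Add(Rational(1, 4), -908) = Rational(-3631, 4)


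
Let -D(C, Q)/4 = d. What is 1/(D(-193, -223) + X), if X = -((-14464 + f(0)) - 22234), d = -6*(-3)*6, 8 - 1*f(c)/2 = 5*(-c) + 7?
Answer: 1/36264 ≈ 2.7576e-5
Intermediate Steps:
f(c) = 2 + 10*c (f(c) = 16 - 2*(5*(-c) + 7) = 16 - 2*(-5*c + 7) = 16 - 2*(7 - 5*c) = 16 + (-14 + 10*c) = 2 + 10*c)
d = 108 (d = 18*6 = 108)
D(C, Q) = -432 (D(C, Q) = -4*108 = -432)
X = 36696 (X = -((-14464 + (2 + 10*0)) - 22234) = -((-14464 + (2 + 0)) - 22234) = -((-14464 + 2) - 22234) = -(-14462 - 22234) = -1*(-36696) = 36696)
1/(D(-193, -223) + X) = 1/(-432 + 36696) = 1/36264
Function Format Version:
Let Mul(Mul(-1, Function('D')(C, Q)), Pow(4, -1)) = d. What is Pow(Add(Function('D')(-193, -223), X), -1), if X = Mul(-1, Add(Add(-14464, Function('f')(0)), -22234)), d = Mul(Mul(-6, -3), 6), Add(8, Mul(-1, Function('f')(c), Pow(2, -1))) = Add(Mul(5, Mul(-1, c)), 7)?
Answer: Rational(1, 36264) ≈ 2.7576e-5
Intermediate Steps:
Function('f')(c) = Add(2, Mul(10, c)) (Function('f')(c) = Add(16, Mul(-2, Add(Mul(5, Mul(-1, c)), 7))) = Add(16, Mul(-2, Add(Mul(-5, c), 7))) = Add(16, Mul(-2, Add(7, Mul(-5, c)))) = Add(16, Add(-14, Mul(10, c))) = Add(2, Mul(10, c)))
d = 108 (d = Mul(18, 6) = 108)
Function('D')(C, Q) = -432 (Function('D')(C, Q) = Mul(-4, 108) = -432)
X = 36696 (X = Mul(-1, Add(Add(-14464, Add(2, Mul(10, 0))), -22234)) = Mul(-1, Add(Add(-14464, Add(2, 0)), -22234)) = Mul(-1, Add(Add(-14464, 2), -22234)) = Mul(-1, Add(-14462, -22234)) = Mul(-1, -36696) = 36696)
Pow(Add(Function('D')(-193, -223), X), -1) = Pow(Add(-432, 36696), -1) = Pow(36264, -1) = Rational(1, 36264)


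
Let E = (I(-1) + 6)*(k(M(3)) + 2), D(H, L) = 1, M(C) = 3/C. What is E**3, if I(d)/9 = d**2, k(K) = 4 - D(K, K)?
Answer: 421875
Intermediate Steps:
k(K) = 3 (k(K) = 4 - 1*1 = 4 - 1 = 3)
I(d) = 9*d**2
E = 75 (E = (9*(-1)**2 + 6)*(3 + 2) = (9*1 + 6)*5 = (9 + 6)*5 = 15*5 = 75)
E**3 = 75**3 = 421875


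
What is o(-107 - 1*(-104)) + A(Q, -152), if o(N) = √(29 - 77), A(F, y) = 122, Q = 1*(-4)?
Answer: 122 + 4*I*√3 ≈ 122.0 + 6.9282*I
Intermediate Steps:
Q = -4
o(N) = 4*I*√3 (o(N) = √(-48) = 4*I*√3)
o(-107 - 1*(-104)) + A(Q, -152) = 4*I*√3 + 122 = 122 + 4*I*√3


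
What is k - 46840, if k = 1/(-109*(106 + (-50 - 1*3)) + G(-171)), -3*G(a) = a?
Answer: -267924801/5720 ≈ -46840.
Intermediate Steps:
G(a) = -a/3
k = -1/5720 (k = 1/(-109*(106 + (-50 - 1*3)) - 1/3*(-171)) = 1/(-109*(106 + (-50 - 3)) + 57) = 1/(-109*(106 - 53) + 57) = 1/(-109*53 + 57) = 1/(-5777 + 57) = 1/(-5720) = -1/5720 ≈ -0.00017483)
k - 46840 = -1/5720 - 46840 = -267924801/5720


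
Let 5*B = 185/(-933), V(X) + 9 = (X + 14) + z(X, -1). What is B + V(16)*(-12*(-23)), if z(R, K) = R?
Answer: 9527759/933 ≈ 10212.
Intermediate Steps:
V(X) = 5 + 2*X (V(X) = -9 + ((X + 14) + X) = -9 + ((14 + X) + X) = -9 + (14 + 2*X) = 5 + 2*X)
B = -37/933 (B = (185/(-933))/5 = (185*(-1/933))/5 = (⅕)*(-185/933) = -37/933 ≈ -0.039657)
B + V(16)*(-12*(-23)) = -37/933 + (5 + 2*16)*(-12*(-23)) = -37/933 + (5 + 32)*276 = -37/933 + 37*276 = -37/933 + 10212 = 9527759/933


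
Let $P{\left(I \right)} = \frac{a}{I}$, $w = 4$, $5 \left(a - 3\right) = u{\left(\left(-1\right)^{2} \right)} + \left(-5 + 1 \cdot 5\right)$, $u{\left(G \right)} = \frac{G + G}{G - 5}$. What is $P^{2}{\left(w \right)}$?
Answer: $\frac{841}{1600} \approx 0.52563$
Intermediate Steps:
$u{\left(G \right)} = \frac{2 G}{-5 + G}$
$a = \frac{29}{10}$ ($a = 3 + \frac{\frac{2 \left(-1\right)^{2}}{-5 + \left(-1\right)^{2}} + \left(-5 + 1 \cdot 5\right)}{5} = 3 + \frac{2 \cdot 1 \frac{1}{-5 + 1} + \left(-5 + 5\right)}{5} = 3 + \frac{2 \cdot 1 \frac{1}{-4} + 0}{5} = 3 + \frac{2 \cdot 1 \left(- \frac{1}{4}\right) + 0}{5} = 3 + \frac{- \frac{1}{2} + 0}{5} = 3 + \frac{1}{5} \left(- \frac{1}{2}\right) = 3 - \frac{1}{10} = \frac{29}{10} \approx 2.9$)
$P{\left(I \right)} = \frac{29}{10 I}$
$P^{2}{\left(w \right)} = \left(\frac{29}{10 \cdot 4}\right)^{2} = \left(\frac{29}{10} \cdot \frac{1}{4}\right)^{2} = \left(\frac{29}{40}\right)^{2} = \frac{841}{1600}$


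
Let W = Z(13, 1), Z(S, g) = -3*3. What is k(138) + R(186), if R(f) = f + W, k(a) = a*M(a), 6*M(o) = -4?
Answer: 85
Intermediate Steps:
Z(S, g) = -9
M(o) = -2/3 (M(o) = (1/6)*(-4) = -2/3)
W = -9
k(a) = -2*a/3 (k(a) = a*(-2/3) = -2*a/3)
R(f) = -9 + f (R(f) = f - 9 = -9 + f)
k(138) + R(186) = -2/3*138 + (-9 + 186) = -92 + 177 = 85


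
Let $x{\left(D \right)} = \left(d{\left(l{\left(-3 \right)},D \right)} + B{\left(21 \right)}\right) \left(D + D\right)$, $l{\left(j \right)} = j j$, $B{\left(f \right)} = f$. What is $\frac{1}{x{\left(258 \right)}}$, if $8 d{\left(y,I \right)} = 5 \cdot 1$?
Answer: $\frac{2}{22317} \approx 8.9618 \cdot 10^{-5}$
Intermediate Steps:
$l{\left(j \right)} = j^{2}$
$d{\left(y,I \right)} = \frac{5}{8}$ ($d{\left(y,I \right)} = \frac{5 \cdot 1}{8} = \frac{1}{8} \cdot 5 = \frac{5}{8}$)
$x{\left(D \right)} = \frac{173 D}{4}$ ($x{\left(D \right)} = \left(\frac{5}{8} + 21\right) \left(D + D\right) = \frac{173 \cdot 2 D}{8} = \frac{173 D}{4}$)
$\frac{1}{x{\left(258 \right)}} = \frac{1}{\frac{173}{4} \cdot 258} = \frac{1}{\frac{22317}{2}} = \frac{2}{22317}$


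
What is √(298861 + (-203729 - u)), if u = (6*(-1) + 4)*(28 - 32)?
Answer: 2*√23781 ≈ 308.42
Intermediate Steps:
u = 8 (u = (-6 + 4)*(-4) = -2*(-4) = 8)
√(298861 + (-203729 - u)) = √(298861 + (-203729 - 1*8)) = √(298861 + (-203729 - 8)) = √(298861 - 203737) = √95124 = 2*√23781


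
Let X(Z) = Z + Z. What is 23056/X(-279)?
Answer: -11528/279 ≈ -41.319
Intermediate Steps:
X(Z) = 2*Z
23056/X(-279) = 23056/((2*(-279))) = 23056/(-558) = 23056*(-1/558) = -11528/279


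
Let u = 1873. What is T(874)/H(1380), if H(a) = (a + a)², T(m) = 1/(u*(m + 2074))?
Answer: 1/42061370630400 ≈ 2.3775e-14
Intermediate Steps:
T(m) = 1/(3884602 + 1873*m) (T(m) = 1/(1873*(m + 2074)) = 1/(1873*(2074 + m)) = 1/(3884602 + 1873*m))
H(a) = 4*a² (H(a) = (2*a)² = 4*a²)
T(874)/H(1380) = (1/(1873*(2074 + 874)))/((4*1380²)) = ((1/1873)/2948)/((4*1904400)) = ((1/1873)*(1/2948))/7617600 = (1/5521604)*(1/7617600) = 1/42061370630400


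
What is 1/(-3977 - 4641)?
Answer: -1/8618 ≈ -0.00011604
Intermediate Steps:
1/(-3977 - 4641) = 1/(-8618) = -1/8618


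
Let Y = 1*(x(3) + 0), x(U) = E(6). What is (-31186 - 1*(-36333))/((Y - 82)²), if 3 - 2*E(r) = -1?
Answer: 5147/6400 ≈ 0.80422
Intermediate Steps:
E(r) = 2 (E(r) = 3/2 - ½*(-1) = 3/2 + ½ = 2)
x(U) = 2
Y = 2 (Y = 1*(2 + 0) = 1*2 = 2)
(-31186 - 1*(-36333))/((Y - 82)²) = (-31186 - 1*(-36333))/((2 - 82)²) = (-31186 + 36333)/((-80)²) = 5147/6400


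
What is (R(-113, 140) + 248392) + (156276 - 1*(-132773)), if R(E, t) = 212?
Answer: 537653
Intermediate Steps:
(R(-113, 140) + 248392) + (156276 - 1*(-132773)) = (212 + 248392) + (156276 - 1*(-132773)) = 248604 + (156276 + 132773) = 248604 + 289049 = 537653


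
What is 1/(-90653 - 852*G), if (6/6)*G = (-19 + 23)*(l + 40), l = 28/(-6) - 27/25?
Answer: -25/5184709 ≈ -4.8219e-6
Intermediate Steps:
l = -431/75 (l = 28*(-⅙) - 27*1/25 = -14/3 - 27/25 = -431/75 ≈ -5.7467)
G = 10276/75 (G = (-19 + 23)*(-431/75 + 40) = 4*(2569/75) = 10276/75 ≈ 137.01)
1/(-90653 - 852*G) = 1/(-90653 - 852*10276/75) = 1/(-90653 - 2918384/25) = 1/(-5184709/25) = -25/5184709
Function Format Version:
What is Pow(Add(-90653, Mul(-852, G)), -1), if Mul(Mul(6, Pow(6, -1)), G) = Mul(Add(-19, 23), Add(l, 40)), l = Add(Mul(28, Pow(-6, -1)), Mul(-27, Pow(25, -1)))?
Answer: Rational(-25, 5184709) ≈ -4.8219e-6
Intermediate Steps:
l = Rational(-431, 75) (l = Add(Mul(28, Rational(-1, 6)), Mul(-27, Rational(1, 25))) = Add(Rational(-14, 3), Rational(-27, 25)) = Rational(-431, 75) ≈ -5.7467)
G = Rational(10276, 75) (G = Mul(Add(-19, 23), Add(Rational(-431, 75), 40)) = Mul(4, Rational(2569, 75)) = Rational(10276, 75) ≈ 137.01)
Pow(Add(-90653, Mul(-852, G)), -1) = Pow(Add(-90653, Mul(-852, Rational(10276, 75))), -1) = Pow(Add(-90653, Rational(-2918384, 25)), -1) = Pow(Rational(-5184709, 25), -1) = Rational(-25, 5184709)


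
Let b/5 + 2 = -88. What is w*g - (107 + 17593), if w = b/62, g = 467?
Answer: -653775/31 ≈ -21090.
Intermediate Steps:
b = -450 (b = -10 + 5*(-88) = -10 - 440 = -450)
w = -225/31 (w = -450/62 = -450*1/62 = -225/31 ≈ -7.2581)
w*g - (107 + 17593) = -225/31*467 - (107 + 17593) = -105075/31 - 1*17700 = -105075/31 - 17700 = -653775/31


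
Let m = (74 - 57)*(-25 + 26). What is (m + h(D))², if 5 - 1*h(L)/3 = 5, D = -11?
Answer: 289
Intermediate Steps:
m = 17 (m = 17*1 = 17)
h(L) = 0 (h(L) = 15 - 3*5 = 15 - 15 = 0)
(m + h(D))² = (17 + 0)² = 17² = 289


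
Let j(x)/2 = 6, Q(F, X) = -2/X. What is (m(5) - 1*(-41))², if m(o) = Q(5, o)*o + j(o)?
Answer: 2601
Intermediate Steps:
j(x) = 12 (j(x) = 2*6 = 12)
m(o) = 10 (m(o) = (-2/o)*o + 12 = -2 + 12 = 10)
(m(5) - 1*(-41))² = (10 - 1*(-41))² = (10 + 41)² = 51² = 2601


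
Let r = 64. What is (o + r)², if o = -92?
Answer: 784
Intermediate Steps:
(o + r)² = (-92 + 64)² = (-28)² = 784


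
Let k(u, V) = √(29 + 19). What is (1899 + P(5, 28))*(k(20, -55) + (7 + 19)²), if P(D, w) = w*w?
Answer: 1813708 + 10732*√3 ≈ 1.8323e+6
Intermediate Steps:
k(u, V) = 4*√3 (k(u, V) = √48 = 4*√3)
P(D, w) = w²
(1899 + P(5, 28))*(k(20, -55) + (7 + 19)²) = (1899 + 28²)*(4*√3 + (7 + 19)²) = (1899 + 784)*(4*√3 + 26²) = 2683*(4*√3 + 676) = 2683*(676 + 4*√3) = 1813708 + 10732*√3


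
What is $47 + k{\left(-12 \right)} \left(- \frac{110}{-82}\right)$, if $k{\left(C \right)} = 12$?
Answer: $\frac{2587}{41} \approx 63.098$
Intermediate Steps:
$47 + k{\left(-12 \right)} \left(- \frac{110}{-82}\right) = 47 + 12 \left(- \frac{110}{-82}\right) = 47 + 12 \left(\left(-110\right) \left(- \frac{1}{82}\right)\right) = 47 + 12 \cdot \frac{55}{41} = 47 + \frac{660}{41} = \frac{2587}{41}$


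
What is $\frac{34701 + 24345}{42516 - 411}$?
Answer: $\frac{19682}{14035} \approx 1.4024$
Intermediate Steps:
$\frac{34701 + 24345}{42516 - 411} = \frac{59046}{42516 - 411} = \frac{59046}{42105} = 59046 \cdot \frac{1}{42105} = \frac{19682}{14035}$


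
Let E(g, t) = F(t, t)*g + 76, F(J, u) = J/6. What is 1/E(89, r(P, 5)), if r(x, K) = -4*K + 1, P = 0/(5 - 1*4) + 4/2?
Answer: -6/1235 ≈ -0.0048583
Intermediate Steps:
P = 2 (P = 0/(5 - 4) + 4*(½) = 0/1 + 2 = 0*1 + 2 = 0 + 2 = 2)
F(J, u) = J/6 (F(J, u) = J*(⅙) = J/6)
r(x, K) = 1 - 4*K
E(g, t) = 76 + g*t/6 (E(g, t) = (t/6)*g + 76 = g*t/6 + 76 = 76 + g*t/6)
1/E(89, r(P, 5)) = 1/(76 + (⅙)*89*(1 - 4*5)) = 1/(76 + (⅙)*89*(1 - 20)) = 1/(76 + (⅙)*89*(-19)) = 1/(76 - 1691/6) = 1/(-1235/6) = -6/1235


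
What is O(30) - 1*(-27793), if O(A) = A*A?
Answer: 28693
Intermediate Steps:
O(A) = A²
O(30) - 1*(-27793) = 30² - 1*(-27793) = 900 + 27793 = 28693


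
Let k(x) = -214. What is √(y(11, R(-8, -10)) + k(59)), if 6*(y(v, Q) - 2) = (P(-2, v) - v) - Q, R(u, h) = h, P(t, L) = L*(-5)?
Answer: 2*I*√498/3 ≈ 14.877*I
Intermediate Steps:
P(t, L) = -5*L
y(v, Q) = 2 - v - Q/6 (y(v, Q) = 2 + ((-5*v - v) - Q)/6 = 2 + (-6*v - Q)/6 = 2 + (-Q - 6*v)/6 = 2 + (-v - Q/6) = 2 - v - Q/6)
√(y(11, R(-8, -10)) + k(59)) = √((2 - 1*11 - ⅙*(-10)) - 214) = √((2 - 11 + 5/3) - 214) = √(-22/3 - 214) = √(-664/3) = 2*I*√498/3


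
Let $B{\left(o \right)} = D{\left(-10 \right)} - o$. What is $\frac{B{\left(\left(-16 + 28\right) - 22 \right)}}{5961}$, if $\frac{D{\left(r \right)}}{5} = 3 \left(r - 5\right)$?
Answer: $- \frac{215}{5961} \approx -0.036068$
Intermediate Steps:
$D{\left(r \right)} = -75 + 15 r$ ($D{\left(r \right)} = 5 \cdot 3 \left(r - 5\right) = 5 \cdot 3 \left(-5 + r\right) = 5 \left(-15 + 3 r\right) = -75 + 15 r$)
$B{\left(o \right)} = -225 - o$ ($B{\left(o \right)} = \left(-75 + 15 \left(-10\right)\right) - o = \left(-75 - 150\right) - o = -225 - o$)
$\frac{B{\left(\left(-16 + 28\right) - 22 \right)}}{5961} = \frac{-225 - \left(\left(-16 + 28\right) - 22\right)}{5961} = \left(-225 - \left(12 - 22\right)\right) \frac{1}{5961} = \left(-225 - -10\right) \frac{1}{5961} = \left(-225 + 10\right) \frac{1}{5961} = \left(-215\right) \frac{1}{5961} = - \frac{215}{5961}$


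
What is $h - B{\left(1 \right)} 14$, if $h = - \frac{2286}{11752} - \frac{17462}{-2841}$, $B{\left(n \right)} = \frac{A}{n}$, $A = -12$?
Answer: $\frac{2903903737}{16693716} \approx 173.95$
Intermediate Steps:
$B{\left(n \right)} = - \frac{12}{n}$
$h = \frac{99359449}{16693716}$ ($h = \left(-2286\right) \frac{1}{11752} - - \frac{17462}{2841} = - \frac{1143}{5876} + \frac{17462}{2841} = \frac{99359449}{16693716} \approx 5.9519$)
$h - B{\left(1 \right)} 14 = \frac{99359449}{16693716} - - \frac{12}{1} \cdot 14 = \frac{99359449}{16693716} - \left(-12\right) 1 \cdot 14 = \frac{99359449}{16693716} - \left(-12\right) 14 = \frac{99359449}{16693716} - -168 = \frac{99359449}{16693716} + 168 = \frac{2903903737}{16693716}$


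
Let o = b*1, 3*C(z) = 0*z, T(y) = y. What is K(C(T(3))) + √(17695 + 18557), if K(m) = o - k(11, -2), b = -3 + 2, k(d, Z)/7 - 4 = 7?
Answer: -78 + 6*√1007 ≈ 112.40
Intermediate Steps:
k(d, Z) = 77 (k(d, Z) = 28 + 7*7 = 28 + 49 = 77)
b = -1
C(z) = 0 (C(z) = (0*z)/3 = (⅓)*0 = 0)
o = -1 (o = -1*1 = -1)
K(m) = -78 (K(m) = -1 - 1*77 = -1 - 77 = -78)
K(C(T(3))) + √(17695 + 18557) = -78 + √(17695 + 18557) = -78 + √36252 = -78 + 6*√1007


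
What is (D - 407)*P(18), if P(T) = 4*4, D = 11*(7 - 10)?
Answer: -7040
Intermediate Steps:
D = -33 (D = 11*(-3) = -33)
P(T) = 16
(D - 407)*P(18) = (-33 - 407)*16 = -440*16 = -7040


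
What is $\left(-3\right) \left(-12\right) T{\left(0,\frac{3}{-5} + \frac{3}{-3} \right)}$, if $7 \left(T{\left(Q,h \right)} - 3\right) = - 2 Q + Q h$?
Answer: $108$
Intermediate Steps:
$T{\left(Q,h \right)} = 3 - \frac{2 Q}{7} + \frac{Q h}{7}$ ($T{\left(Q,h \right)} = 3 + \frac{- 2 Q + Q h}{7} = 3 + \left(- \frac{2 Q}{7} + \frac{Q h}{7}\right) = 3 - \frac{2 Q}{7} + \frac{Q h}{7}$)
$\left(-3\right) \left(-12\right) T{\left(0,\frac{3}{-5} + \frac{3}{-3} \right)} = \left(-3\right) \left(-12\right) \left(3 - 0 + \frac{1}{7} \cdot 0 \left(\frac{3}{-5} + \frac{3}{-3}\right)\right) = 36 \left(3 + 0 + \frac{1}{7} \cdot 0 \left(3 \left(- \frac{1}{5}\right) + 3 \left(- \frac{1}{3}\right)\right)\right) = 36 \left(3 + 0 + \frac{1}{7} \cdot 0 \left(- \frac{3}{5} - 1\right)\right) = 36 \left(3 + 0 + \frac{1}{7} \cdot 0 \left(- \frac{8}{5}\right)\right) = 36 \left(3 + 0 + 0\right) = 36 \cdot 3 = 108$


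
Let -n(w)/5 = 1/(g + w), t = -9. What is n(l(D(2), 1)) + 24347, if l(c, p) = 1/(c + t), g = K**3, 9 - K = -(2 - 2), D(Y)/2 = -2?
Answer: 230712107/9476 ≈ 24347.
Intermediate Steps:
D(Y) = -4 (D(Y) = 2*(-2) = -4)
K = 9 (K = 9 - (-1)*(2 - 2) = 9 - (-1)*0 = 9 - 1*0 = 9 + 0 = 9)
g = 729 (g = 9**3 = 729)
l(c, p) = 1/(-9 + c) (l(c, p) = 1/(c - 9) = 1/(-9 + c))
n(w) = -5/(729 + w)
n(l(D(2), 1)) + 24347 = -5/(729 + 1/(-9 - 4)) + 24347 = -5/(729 + 1/(-13)) + 24347 = -5/(729 - 1/13) + 24347 = -5/9476/13 + 24347 = -5*13/9476 + 24347 = -65/9476 + 24347 = 230712107/9476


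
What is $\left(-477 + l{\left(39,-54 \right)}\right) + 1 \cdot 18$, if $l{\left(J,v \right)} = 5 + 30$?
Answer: $-424$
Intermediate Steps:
$l{\left(J,v \right)} = 35$
$\left(-477 + l{\left(39,-54 \right)}\right) + 1 \cdot 18 = \left(-477 + 35\right) + 1 \cdot 18 = -442 + 18 = -424$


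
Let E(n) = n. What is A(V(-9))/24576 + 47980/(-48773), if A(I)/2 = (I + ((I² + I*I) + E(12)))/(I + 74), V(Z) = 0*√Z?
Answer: -3635683707/3695822848 ≈ -0.98373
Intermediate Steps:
V(Z) = 0
A(I) = 2*(12 + I + 2*I²)/(74 + I) (A(I) = 2*((I + ((I² + I*I) + 12))/(I + 74)) = 2*((I + ((I² + I²) + 12))/(74 + I)) = 2*((I + (2*I² + 12))/(74 + I)) = 2*((I + (12 + 2*I²))/(74 + I)) = 2*((12 + I + 2*I²)/(74 + I)) = 2*(12 + I + 2*I²)/(74 + I))
A(V(-9))/24576 + 47980/(-48773) = (2*(12 + 0 + 2*0²)/(74 + 0))/24576 + 47980/(-48773) = (2*(12 + 0 + 2*0)/74)*(1/24576) + 47980*(-1/48773) = (2*(1/74)*(12 + 0 + 0))*(1/24576) - 47980/48773 = (2*(1/74)*12)*(1/24576) - 47980/48773 = (12/37)*(1/24576) - 47980/48773 = 1/75776 - 47980/48773 = -3635683707/3695822848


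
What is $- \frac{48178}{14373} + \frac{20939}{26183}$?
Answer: $- \frac{960488327}{376328259} \approx -2.5523$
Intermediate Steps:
$- \frac{48178}{14373} + \frac{20939}{26183} = - \frac{960488327}{376328259}$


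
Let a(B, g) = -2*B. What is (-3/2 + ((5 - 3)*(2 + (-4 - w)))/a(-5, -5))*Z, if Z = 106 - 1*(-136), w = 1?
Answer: -2541/5 ≈ -508.20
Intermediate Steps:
Z = 242 (Z = 106 + 136 = 242)
(-3/2 + ((5 - 3)*(2 + (-4 - w)))/a(-5, -5))*Z = (-3/2 + ((5 - 3)*(2 + (-4 - 1*1)))/((-2*(-5))))*242 = (-3*½ + (2*(2 + (-4 - 1)))/10)*242 = (-3/2 + (2*(2 - 5))*(⅒))*242 = (-3/2 + (2*(-3))*(⅒))*242 = (-3/2 - 6*⅒)*242 = (-3/2 - ⅗)*242 = -21/10*242 = -2541/5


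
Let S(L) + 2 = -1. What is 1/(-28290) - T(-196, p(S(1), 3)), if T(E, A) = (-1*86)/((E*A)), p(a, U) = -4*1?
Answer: 608039/5544840 ≈ 0.10966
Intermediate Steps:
S(L) = -3 (S(L) = -2 - 1 = -3)
p(a, U) = -4
T(E, A) = -86/(A*E) (T(E, A) = -86*1/(A*E) = -86/(A*E))
1/(-28290) - T(-196, p(S(1), 3)) = 1/(-28290) - (-86)/((-4)*(-196)) = -1/28290 - (-86)*(-1)*(-1)/(4*196) = -1/28290 - 1*(-43/392) = -1/28290 + 43/392 = 608039/5544840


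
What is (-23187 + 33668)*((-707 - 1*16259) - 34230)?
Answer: -536585276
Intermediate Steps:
(-23187 + 33668)*((-707 - 1*16259) - 34230) = 10481*((-707 - 16259) - 34230) = 10481*(-16966 - 34230) = 10481*(-51196) = -536585276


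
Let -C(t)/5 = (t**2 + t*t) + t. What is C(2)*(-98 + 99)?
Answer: -50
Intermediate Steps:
C(t) = -10*t**2 - 5*t (C(t) = -5*((t**2 + t*t) + t) = -5*((t**2 + t**2) + t) = -5*(2*t**2 + t) = -5*(t + 2*t**2) = -10*t**2 - 5*t)
C(2)*(-98 + 99) = (-5*2*(1 + 2*2))*(-98 + 99) = -5*2*(1 + 4)*1 = -5*2*5*1 = -50*1 = -50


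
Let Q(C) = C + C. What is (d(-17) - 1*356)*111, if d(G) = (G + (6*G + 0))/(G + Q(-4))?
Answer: -974691/25 ≈ -38988.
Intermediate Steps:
Q(C) = 2*C
d(G) = 7*G/(-8 + G) (d(G) = (G + (6*G + 0))/(G + 2*(-4)) = (G + 6*G)/(G - 8) = (7*G)/(-8 + G) = 7*G/(-8 + G))
(d(-17) - 1*356)*111 = (7*(-17)/(-8 - 17) - 1*356)*111 = (7*(-17)/(-25) - 356)*111 = (7*(-17)*(-1/25) - 356)*111 = (119/25 - 356)*111 = -8781/25*111 = -974691/25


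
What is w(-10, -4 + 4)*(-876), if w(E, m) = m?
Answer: 0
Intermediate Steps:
w(-10, -4 + 4)*(-876) = (-4 + 4)*(-876) = 0*(-876) = 0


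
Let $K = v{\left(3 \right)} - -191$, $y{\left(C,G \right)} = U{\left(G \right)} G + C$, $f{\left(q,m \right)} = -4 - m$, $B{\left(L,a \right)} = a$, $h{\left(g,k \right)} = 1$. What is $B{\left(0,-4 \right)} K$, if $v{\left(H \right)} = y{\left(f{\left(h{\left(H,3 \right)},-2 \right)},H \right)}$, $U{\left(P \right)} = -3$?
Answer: $-720$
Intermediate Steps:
$y{\left(C,G \right)} = C - 3 G$ ($y{\left(C,G \right)} = - 3 G + C = C - 3 G$)
$v{\left(H \right)} = -2 - 3 H$ ($v{\left(H \right)} = \left(-4 - -2\right) - 3 H = \left(-4 + 2\right) - 3 H = -2 - 3 H$)
$K = 180$ ($K = \left(-2 - 9\right) - -191 = \left(-2 - 9\right) + 191 = -11 + 191 = 180$)
$B{\left(0,-4 \right)} K = \left(-4\right) 180 = -720$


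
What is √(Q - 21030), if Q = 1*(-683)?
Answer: I*√21713 ≈ 147.35*I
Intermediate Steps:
Q = -683
√(Q - 21030) = √(-683 - 21030) = √(-21713) = I*√21713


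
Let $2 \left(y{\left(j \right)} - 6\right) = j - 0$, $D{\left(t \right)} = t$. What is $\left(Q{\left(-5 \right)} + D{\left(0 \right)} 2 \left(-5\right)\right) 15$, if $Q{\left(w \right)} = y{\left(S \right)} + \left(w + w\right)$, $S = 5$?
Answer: $- \frac{45}{2} \approx -22.5$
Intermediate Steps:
$y{\left(j \right)} = 6 + \frac{j}{2}$ ($y{\left(j \right)} = 6 + \frac{j - 0}{2} = 6 + \frac{j + 0}{2} = 6 + \frac{j}{2}$)
$Q{\left(w \right)} = \frac{17}{2} + 2 w$ ($Q{\left(w \right)} = \left(6 + \frac{1}{2} \cdot 5\right) + \left(w + w\right) = \left(6 + \frac{5}{2}\right) + 2 w = \frac{17}{2} + 2 w$)
$\left(Q{\left(-5 \right)} + D{\left(0 \right)} 2 \left(-5\right)\right) 15 = \left(\left(\frac{17}{2} + 2 \left(-5\right)\right) + 0 \cdot 2 \left(-5\right)\right) 15 = \left(\left(\frac{17}{2} - 10\right) + 0 \left(-5\right)\right) 15 = \left(- \frac{3}{2} + 0\right) 15 = \left(- \frac{3}{2}\right) 15 = - \frac{45}{2}$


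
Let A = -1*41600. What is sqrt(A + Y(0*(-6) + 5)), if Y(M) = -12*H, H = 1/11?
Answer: 2*I*sqrt(1258433)/11 ≈ 203.96*I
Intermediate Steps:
H = 1/11 ≈ 0.090909
Y(M) = -12/11 (Y(M) = -12*1/11 = -12/11)
A = -41600
sqrt(A + Y(0*(-6) + 5)) = sqrt(-41600 - 12/11) = sqrt(-457612/11) = 2*I*sqrt(1258433)/11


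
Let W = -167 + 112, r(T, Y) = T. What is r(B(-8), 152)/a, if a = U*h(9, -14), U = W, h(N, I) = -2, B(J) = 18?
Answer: 9/55 ≈ 0.16364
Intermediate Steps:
W = -55
U = -55
a = 110 (a = -55*(-2) = 110)
r(B(-8), 152)/a = 18/110 = 18*(1/110) = 9/55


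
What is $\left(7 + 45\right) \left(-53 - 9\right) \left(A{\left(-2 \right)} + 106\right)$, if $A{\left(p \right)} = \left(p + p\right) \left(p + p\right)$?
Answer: $-393328$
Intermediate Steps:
$A{\left(p \right)} = 4 p^{2}$ ($A{\left(p \right)} = 2 p 2 p = 4 p^{2}$)
$\left(7 + 45\right) \left(-53 - 9\right) \left(A{\left(-2 \right)} + 106\right) = \left(7 + 45\right) \left(-53 - 9\right) \left(4 \left(-2\right)^{2} + 106\right) = 52 \left(-62\right) \left(4 \cdot 4 + 106\right) = - 3224 \left(16 + 106\right) = \left(-3224\right) 122 = -393328$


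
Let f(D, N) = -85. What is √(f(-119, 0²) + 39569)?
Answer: 2*√9871 ≈ 198.71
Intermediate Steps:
√(f(-119, 0²) + 39569) = √(-85 + 39569) = √39484 = 2*√9871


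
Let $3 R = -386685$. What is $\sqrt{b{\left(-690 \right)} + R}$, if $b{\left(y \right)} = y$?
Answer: $i \sqrt{129585} \approx 359.98 i$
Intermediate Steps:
$R = -128895$ ($R = \frac{1}{3} \left(-386685\right) = -128895$)
$\sqrt{b{\left(-690 \right)} + R} = \sqrt{-690 - 128895} = \sqrt{-129585} = i \sqrt{129585}$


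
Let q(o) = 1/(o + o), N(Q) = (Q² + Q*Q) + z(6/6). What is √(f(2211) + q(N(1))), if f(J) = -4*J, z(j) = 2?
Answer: I*√141502/4 ≈ 94.042*I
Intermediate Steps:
N(Q) = 2 + 2*Q² (N(Q) = (Q² + Q*Q) + 2 = (Q² + Q²) + 2 = 2*Q² + 2 = 2 + 2*Q²)
q(o) = 1/(2*o)
√(f(2211) + q(N(1))) = √(-4*2211 + 1/(2*(2 + 2*1²))) = √(-8844 + 1/(2*(2 + 2*1))) = √(-8844 + 1/(2*(2 + 2))) = √(-8844 + (½)/4) = √(-8844 + (½)*(¼)) = √(-8844 + ⅛) = √(-70751/8) = I*√141502/4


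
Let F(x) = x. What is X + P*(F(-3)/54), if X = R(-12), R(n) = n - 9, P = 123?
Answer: -167/6 ≈ -27.833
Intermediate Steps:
R(n) = -9 + n
X = -21 (X = -9 - 12 = -21)
X + P*(F(-3)/54) = -21 + 123*(-3/54) = -21 + 123*(-3*1/54) = -21 + 123*(-1/18) = -21 - 41/6 = -167/6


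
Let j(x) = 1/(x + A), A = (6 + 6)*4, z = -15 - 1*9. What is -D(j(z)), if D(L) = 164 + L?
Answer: -3937/24 ≈ -164.04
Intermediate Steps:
z = -24 (z = -15 - 9 = -24)
A = 48 (A = 12*4 = 48)
j(x) = 1/(48 + x) (j(x) = 1/(x + 48) = 1/(48 + x))
-D(j(z)) = -(164 + 1/(48 - 24)) = -(164 + 1/24) = -1*3937/24 = -3937/24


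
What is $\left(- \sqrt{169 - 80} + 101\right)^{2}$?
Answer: $\left(101 - \sqrt{89}\right)^{2} \approx 8384.3$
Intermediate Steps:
$\left(- \sqrt{169 - 80} + 101\right)^{2} = \left(- \sqrt{89} + 101\right)^{2} = \left(101 - \sqrt{89}\right)^{2}$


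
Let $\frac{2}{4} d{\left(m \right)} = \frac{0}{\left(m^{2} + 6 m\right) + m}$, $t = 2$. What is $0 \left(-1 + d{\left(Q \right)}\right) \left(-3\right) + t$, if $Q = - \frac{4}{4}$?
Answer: $2$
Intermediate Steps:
$Q = -1$ ($Q = \left(-4\right) \frac{1}{4} = -1$)
$d{\left(m \right)} = 0$ ($d{\left(m \right)} = 2 \frac{0}{\left(m^{2} + 6 m\right) + m} = 2 \frac{0}{m^{2} + 7 m} = 2 \cdot 0 = 0$)
$0 \left(-1 + d{\left(Q \right)}\right) \left(-3\right) + t = 0 \left(-1 + 0\right) \left(-3\right) + 2 = 0 \left(-1\right) \left(-3\right) + 2 = 0 \left(-3\right) + 2 = 0 + 2 = 2$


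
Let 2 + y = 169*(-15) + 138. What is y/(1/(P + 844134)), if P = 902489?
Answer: -4190148577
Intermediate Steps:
y = -2399 (y = -2 + (169*(-15) + 138) = -2 + (-2535 + 138) = -2 - 2397 = -2399)
y/(1/(P + 844134)) = -2399/(1/(902489 + 844134)) = -2399/(1/1746623) = -2399/1/1746623 = -2399*1746623 = -4190148577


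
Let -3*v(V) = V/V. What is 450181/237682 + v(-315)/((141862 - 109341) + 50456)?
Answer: 112063768829/59166417942 ≈ 1.8940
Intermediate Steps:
v(V) = -⅓ (v(V) = -V/(3*V) = -⅓*1 = -⅓)
450181/237682 + v(-315)/((141862 - 109341) + 50456) = 450181/237682 - 1/(3*((141862 - 109341) + 50456)) = 450181*(1/237682) - 1/(3*(32521 + 50456)) = 450181/237682 - ⅓/82977 = 450181/237682 - ⅓*1/82977 = 450181/237682 - 1/248931 = 112063768829/59166417942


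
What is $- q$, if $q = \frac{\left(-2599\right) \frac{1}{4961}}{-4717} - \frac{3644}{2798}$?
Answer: $\frac{42633053413}{32738050763} \approx 1.3022$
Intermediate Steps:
$q = - \frac{42633053413}{32738050763}$ ($q = \left(-2599\right) \frac{1}{4961} \left(- \frac{1}{4717}\right) - \frac{1822}{1399} = \left(- \frac{2599}{4961}\right) \left(- \frac{1}{4717}\right) - \frac{1822}{1399} = \frac{2599}{23401037} - \frac{1822}{1399} = - \frac{42633053413}{32738050763} \approx -1.3022$)
$- q = \left(-1\right) \left(- \frac{42633053413}{32738050763}\right) = \frac{42633053413}{32738050763}$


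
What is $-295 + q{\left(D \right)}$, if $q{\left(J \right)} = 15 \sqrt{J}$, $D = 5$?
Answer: $-295 + 15 \sqrt{5} \approx -261.46$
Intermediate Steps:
$-295 + q{\left(D \right)} = -295 + 15 \sqrt{5}$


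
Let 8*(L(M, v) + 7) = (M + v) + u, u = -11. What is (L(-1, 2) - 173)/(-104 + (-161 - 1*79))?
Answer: 725/1376 ≈ 0.52689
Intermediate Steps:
L(M, v) = -67/8 + M/8 + v/8 (L(M, v) = -7 + ((M + v) - 11)/8 = -7 + (-11 + M + v)/8 = -7 + (-11/8 + M/8 + v/8) = -67/8 + M/8 + v/8)
(L(-1, 2) - 173)/(-104 + (-161 - 1*79)) = ((-67/8 + (1/8)*(-1) + (1/8)*2) - 173)/(-104 + (-161 - 1*79)) = ((-67/8 - 1/8 + 1/4) - 173)/(-104 + (-161 - 79)) = (-33/4 - 173)/(-104 - 240) = -725/4/(-344) = -725/4*(-1/344) = 725/1376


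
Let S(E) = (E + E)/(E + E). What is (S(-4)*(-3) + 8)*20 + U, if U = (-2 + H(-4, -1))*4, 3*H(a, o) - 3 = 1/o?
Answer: 284/3 ≈ 94.667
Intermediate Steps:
H(a, o) = 1 + 1/(3*o)
U = -16/3 (U = (-2 + (⅓ - 1)/(-1))*4 = (-2 - 1*(-⅔))*4 = (-2 + ⅔)*4 = -4/3*4 = -16/3 ≈ -5.3333)
S(E) = 1 (S(E) = (2*E)/((2*E)) = (2*E)*(1/(2*E)) = 1)
(S(-4)*(-3) + 8)*20 + U = (1*(-3) + 8)*20 - 16/3 = (-3 + 8)*20 - 16/3 = 5*20 - 16/3 = 100 - 16/3 = 284/3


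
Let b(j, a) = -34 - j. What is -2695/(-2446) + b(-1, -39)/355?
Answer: 876007/868330 ≈ 1.0088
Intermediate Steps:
-2695/(-2446) + b(-1, -39)/355 = -2695/(-2446) + (-34 - 1*(-1))/355 = -2695*(-1/2446) + (-34 + 1)*(1/355) = 2695/2446 - 33*1/355 = 2695/2446 - 33/355 = 876007/868330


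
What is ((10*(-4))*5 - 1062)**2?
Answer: 1592644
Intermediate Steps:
((10*(-4))*5 - 1062)**2 = (-40*5 - 1062)**2 = (-200 - 1062)**2 = (-1262)**2 = 1592644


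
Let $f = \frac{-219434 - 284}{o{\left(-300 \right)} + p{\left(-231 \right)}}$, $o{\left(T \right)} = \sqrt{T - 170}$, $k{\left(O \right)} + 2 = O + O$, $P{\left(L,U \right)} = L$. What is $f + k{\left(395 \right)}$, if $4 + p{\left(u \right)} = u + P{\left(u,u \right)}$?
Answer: $\frac{136938938}{108813} + \frac{109859 i \sqrt{470}}{108813} \approx 1258.5 + 21.888 i$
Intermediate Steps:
$k{\left(O \right)} = -2 + 2 O$ ($k{\left(O \right)} = -2 + \left(O + O\right) = -2 + 2 O$)
$p{\left(u \right)} = -4 + 2 u$ ($p{\left(u \right)} = -4 + \left(u + u\right) = -4 + 2 u$)
$o{\left(T \right)} = \sqrt{-170 + T}$
$f = - \frac{219718}{-466 + i \sqrt{470}}$ ($f = \frac{-219434 - 284}{\sqrt{-170 - 300} + \left(-4 + 2 \left(-231\right)\right)} = - \frac{219718}{\sqrt{-470} - 466} = - \frac{219718}{i \sqrt{470} - 466} = - \frac{219718}{-466 + i \sqrt{470}} \approx 470.48 + 21.888 i$)
$f + k{\left(395 \right)} = \left(\frac{51194294}{108813} + \frac{109859 i \sqrt{470}}{108813}\right) + \left(-2 + 2 \cdot 395\right) = \left(\frac{51194294}{108813} + \frac{109859 i \sqrt{470}}{108813}\right) + \left(-2 + 790\right) = \left(\frac{51194294}{108813} + \frac{109859 i \sqrt{470}}{108813}\right) + 788 = \frac{136938938}{108813} + \frac{109859 i \sqrt{470}}{108813}$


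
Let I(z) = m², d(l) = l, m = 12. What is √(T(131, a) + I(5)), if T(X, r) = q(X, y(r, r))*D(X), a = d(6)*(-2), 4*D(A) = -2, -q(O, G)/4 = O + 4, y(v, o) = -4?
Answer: 3*√46 ≈ 20.347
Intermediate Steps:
q(O, G) = -16 - 4*O (q(O, G) = -4*(O + 4) = -4*(4 + O) = -16 - 4*O)
D(A) = -½ (D(A) = (¼)*(-2) = -½)
I(z) = 144 (I(z) = 12² = 144)
a = -12 (a = 6*(-2) = -12)
T(X, r) = 8 + 2*X (T(X, r) = (-16 - 4*X)*(-½) = 8 + 2*X)
√(T(131, a) + I(5)) = √((8 + 2*131) + 144) = √((8 + 262) + 144) = √(270 + 144) = √414 = 3*√46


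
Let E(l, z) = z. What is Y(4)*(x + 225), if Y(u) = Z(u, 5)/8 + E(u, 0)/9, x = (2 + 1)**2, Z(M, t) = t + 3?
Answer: 234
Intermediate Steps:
Z(M, t) = 3 + t
x = 9 (x = 3**2 = 9)
Y(u) = 1 (Y(u) = (3 + 5)/8 + 0/9 = 8*(1/8) + 0*(1/9) = 1 + 0 = 1)
Y(4)*(x + 225) = 1*(9 + 225) = 1*234 = 234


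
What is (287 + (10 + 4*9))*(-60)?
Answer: -19980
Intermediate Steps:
(287 + (10 + 4*9))*(-60) = (287 + (10 + 36))*(-60) = (287 + 46)*(-60) = 333*(-60) = -19980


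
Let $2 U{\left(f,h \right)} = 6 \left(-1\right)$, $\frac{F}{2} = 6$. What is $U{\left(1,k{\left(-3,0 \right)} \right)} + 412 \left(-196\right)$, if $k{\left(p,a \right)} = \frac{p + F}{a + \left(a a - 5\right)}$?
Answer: $-80755$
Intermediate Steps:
$F = 12$ ($F = 2 \cdot 6 = 12$)
$k{\left(p,a \right)} = \frac{12 + p}{-5 + a + a^{2}}$ ($k{\left(p,a \right)} = \frac{p + 12}{a + \left(a a - 5\right)} = \frac{12 + p}{a + \left(a^{2} - 5\right)} = \frac{12 + p}{a + \left(-5 + a^{2}\right)} = \frac{12 + p}{-5 + a + a^{2}}$)
$U{\left(f,h \right)} = -3$ ($U{\left(f,h \right)} = \frac{6 \left(-1\right)}{2} = \frac{1}{2} \left(-6\right) = -3$)
$U{\left(1,k{\left(-3,0 \right)} \right)} + 412 \left(-196\right) = -3 + 412 \left(-196\right) = -3 - 80752 = -80755$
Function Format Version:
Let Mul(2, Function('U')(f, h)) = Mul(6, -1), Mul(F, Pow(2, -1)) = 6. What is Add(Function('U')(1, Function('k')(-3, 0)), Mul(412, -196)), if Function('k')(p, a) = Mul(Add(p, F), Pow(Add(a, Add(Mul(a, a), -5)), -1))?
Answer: -80755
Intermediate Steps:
F = 12 (F = Mul(2, 6) = 12)
Function('k')(p, a) = Mul(Pow(Add(-5, a, Pow(a, 2)), -1), Add(12, p)) (Function('k')(p, a) = Mul(Add(p, 12), Pow(Add(a, Add(Mul(a, a), -5)), -1)) = Mul(Add(12, p), Pow(Add(a, Add(Pow(a, 2), -5)), -1)) = Mul(Add(12, p), Pow(Add(a, Add(-5, Pow(a, 2))), -1)) = Mul(Add(12, p), Pow(Add(-5, a, Pow(a, 2)), -1)) = Mul(Pow(Add(-5, a, Pow(a, 2)), -1), Add(12, p)))
Function('U')(f, h) = -3 (Function('U')(f, h) = Mul(Rational(1, 2), Mul(6, -1)) = Mul(Rational(1, 2), -6) = -3)
Add(Function('U')(1, Function('k')(-3, 0)), Mul(412, -196)) = Add(-3, Mul(412, -196)) = Add(-3, -80752) = -80755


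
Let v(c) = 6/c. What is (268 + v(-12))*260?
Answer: 69550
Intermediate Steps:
(268 + v(-12))*260 = (268 + 6/(-12))*260 = (268 + 6*(-1/12))*260 = (268 - ½)*260 = (535/2)*260 = 69550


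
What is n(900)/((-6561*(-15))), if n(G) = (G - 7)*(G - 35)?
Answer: 154489/19683 ≈ 7.8489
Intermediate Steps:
n(G) = (-35 + G)*(-7 + G) (n(G) = (-7 + G)*(-35 + G) = (-35 + G)*(-7 + G))
n(900)/((-6561*(-15))) = (245 + 900² - 42*900)/((-6561*(-15))) = (245 + 810000 - 37800)/98415 = 772445*(1/98415) = 154489/19683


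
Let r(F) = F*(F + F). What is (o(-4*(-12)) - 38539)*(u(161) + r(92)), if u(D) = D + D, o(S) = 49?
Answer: -663952500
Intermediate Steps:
r(F) = 2*F² (r(F) = F*(2*F) = 2*F²)
u(D) = 2*D
(o(-4*(-12)) - 38539)*(u(161) + r(92)) = (49 - 38539)*(2*161 + 2*92²) = -38490*(322 + 2*8464) = -38490*(322 + 16928) = -38490*17250 = -663952500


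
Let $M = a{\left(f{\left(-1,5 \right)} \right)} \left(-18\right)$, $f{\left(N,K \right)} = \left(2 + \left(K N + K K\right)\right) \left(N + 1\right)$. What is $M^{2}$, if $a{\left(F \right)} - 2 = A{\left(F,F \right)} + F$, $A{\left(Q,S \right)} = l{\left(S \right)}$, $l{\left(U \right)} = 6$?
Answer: $20736$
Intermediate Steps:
$A{\left(Q,S \right)} = 6$
$f{\left(N,K \right)} = \left(1 + N\right) \left(2 + K^{2} + K N\right)$ ($f{\left(N,K \right)} = \left(2 + \left(K N + K^{2}\right)\right) \left(1 + N\right) = \left(2 + \left(K^{2} + K N\right)\right) \left(1 + N\right) = \left(2 + K^{2} + K N\right) \left(1 + N\right) = \left(1 + N\right) \left(2 + K^{2} + K N\right)$)
$a{\left(F \right)} = 8 + F$ ($a{\left(F \right)} = 2 + \left(6 + F\right) = 8 + F$)
$M = -144$ ($M = \left(8 + \left(2 + 5^{2} + 2 \left(-1\right) + 5 \left(-1\right) + 5 \left(-1\right)^{2} - 5^{2}\right)\right) \left(-18\right) = \left(8 + \left(2 + 25 - 2 - 5 + 5 \cdot 1 - 25\right)\right) \left(-18\right) = \left(8 + \left(2 + 25 - 2 - 5 + 5 - 25\right)\right) \left(-18\right) = \left(8 + 0\right) \left(-18\right) = 8 \left(-18\right) = -144$)
$M^{2} = \left(-144\right)^{2} = 20736$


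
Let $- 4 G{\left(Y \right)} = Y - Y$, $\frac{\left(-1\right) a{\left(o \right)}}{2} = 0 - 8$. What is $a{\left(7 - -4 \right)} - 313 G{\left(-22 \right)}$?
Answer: $16$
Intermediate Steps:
$a{\left(o \right)} = 16$ ($a{\left(o \right)} = - 2 \left(0 - 8\right) = \left(-2\right) \left(-8\right) = 16$)
$G{\left(Y \right)} = 0$ ($G{\left(Y \right)} = - \frac{Y - Y}{4} = \left(- \frac{1}{4}\right) 0 = 0$)
$a{\left(7 - -4 \right)} - 313 G{\left(-22 \right)} = 16 - 0 = 16 + 0 = 16$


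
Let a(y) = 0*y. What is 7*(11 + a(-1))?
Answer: 77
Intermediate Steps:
a(y) = 0
7*(11 + a(-1)) = 7*(11 + 0) = 7*11 = 77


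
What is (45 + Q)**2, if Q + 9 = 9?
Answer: 2025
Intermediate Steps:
Q = 0 (Q = -9 + 9 = 0)
(45 + Q)**2 = (45 + 0)**2 = 45**2 = 2025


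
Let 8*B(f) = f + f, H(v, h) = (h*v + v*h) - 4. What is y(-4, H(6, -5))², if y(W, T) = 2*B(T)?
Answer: 1024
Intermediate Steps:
H(v, h) = -4 + 2*h*v (H(v, h) = (h*v + h*v) - 4 = 2*h*v - 4 = -4 + 2*h*v)
B(f) = f/4 (B(f) = (f + f)/8 = (2*f)/8 = f/4)
y(W, T) = T/2 (y(W, T) = 2*(T/4) = T/2)
y(-4, H(6, -5))² = ((-4 + 2*(-5)*6)/2)² = ((-4 - 60)/2)² = ((½)*(-64))² = (-32)² = 1024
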